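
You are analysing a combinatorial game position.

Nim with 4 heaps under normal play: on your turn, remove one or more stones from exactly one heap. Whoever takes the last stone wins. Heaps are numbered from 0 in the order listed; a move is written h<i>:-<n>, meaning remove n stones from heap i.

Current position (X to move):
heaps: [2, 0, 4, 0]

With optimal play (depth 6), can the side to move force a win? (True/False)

p1 X@[(2,0,4,0)]: h0:-1[(1,0,4,0)]-1 h0:-2[(0,0,4,0)]-1 h2:-1[(2,0,3,0)]-1 h2:-2[(2,0,2,0)]+1* h2:-3[(2,0,1,0)]-1 h2:-4[(2,0,0,0)]-1
p2 O@[(2,0,2,0)]: h0:-1[(1,0,2,0)]-1* h0:-2[(0,0,2,0)]-1 h2:-1[(2,0,1,0)]-1 h2:-2[(2,0,0,0)]-1
p3 X@[(1,0,2,0)]: h0:-1[(0,0,2,0)]-1 h2:-1[(1,0,1,0)]+1* h2:-2[(1,0,0,0)]-1
p4 O@[(1,0,1,0)]: h0:-1[(0,0,1,0)]-1* h2:-1[(1,0,0,0)]-1
p5 X@[(0,0,1,0)]: h2:-1[(0,0,0,0)]+1*
p6 O@[(0,0,0,0)] terminal -1; root [(2,0,4,0)] d6

X winning at [(2,0,4,0)]: True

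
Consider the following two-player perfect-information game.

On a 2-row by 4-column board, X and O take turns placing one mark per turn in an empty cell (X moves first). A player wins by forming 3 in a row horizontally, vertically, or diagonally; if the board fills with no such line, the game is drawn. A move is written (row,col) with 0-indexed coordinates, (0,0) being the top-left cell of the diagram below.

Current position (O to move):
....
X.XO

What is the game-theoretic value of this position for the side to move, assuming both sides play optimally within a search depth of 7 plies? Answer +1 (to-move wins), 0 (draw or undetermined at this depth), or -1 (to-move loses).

value(..../X.XO, O) = 0

ply 1, O at ..../X.XO | (0,0)=-1→O.../X.XO; (0,1)=-1→.O../X.XO; (0,2)=-1→..O./X.XO; (0,3)=-1→...O/X.XO; (1,1)=+0→..../XOXO*
ply 2, X at ..../XOXO | (0,0)=+0→X.../XOXO*; (0,1)=+0→.X../XOXO; (0,2)=+0→..X./XOXO; (0,3)=+0→...X/XOXO
ply 3, O at X.../XOXO | (0,1)=+0→XO../XOXO*; (0,2)=+0→X.O./XOXO; (0,3)=+0→X..O/XOXO
ply 4, X at XO../XOXO | (0,2)=+0→XOX./XOXO*; (0,3)=+0→XO.X/XOXO
ply 5, O at XOX./XOXO | (0,3)=+0→XOXO/XOXO*
ply 6: XOXO/XOXO is terminal +0 (X); from ..../X.XO depth 7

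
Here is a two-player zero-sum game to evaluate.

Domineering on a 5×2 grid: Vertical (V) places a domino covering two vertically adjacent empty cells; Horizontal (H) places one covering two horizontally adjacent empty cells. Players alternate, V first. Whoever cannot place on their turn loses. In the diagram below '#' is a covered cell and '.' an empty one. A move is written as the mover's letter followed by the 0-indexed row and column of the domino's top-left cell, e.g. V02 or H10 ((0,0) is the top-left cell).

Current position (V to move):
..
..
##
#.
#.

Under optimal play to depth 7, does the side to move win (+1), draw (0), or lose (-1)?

[../../##/#./#.] V move#1: V00:+1/#./#./##/#./#.*, V01:+1/.#/.#/##/#./#., V31:-1/../../##/##/##
[#./#./##/#./#.] end (terminal -1, H#2); searched ../../##/#./#. to 7

value(../../##/#./#., V) = +1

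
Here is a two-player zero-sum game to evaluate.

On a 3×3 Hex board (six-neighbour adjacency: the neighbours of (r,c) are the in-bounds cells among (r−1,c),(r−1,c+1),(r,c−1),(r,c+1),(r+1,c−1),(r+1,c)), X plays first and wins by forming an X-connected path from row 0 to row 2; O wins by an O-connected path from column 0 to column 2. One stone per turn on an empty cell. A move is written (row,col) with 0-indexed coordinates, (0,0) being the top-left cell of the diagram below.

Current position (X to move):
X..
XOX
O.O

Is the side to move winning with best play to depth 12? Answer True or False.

X winning at [X../XOX/O.O]: False

[X../XOX/O.O] X move#1: (0,1):-1/XX./XOX/O.O*, (0,2):-1/X.X/XOX/O.O, (2,1):-1/X../XOX/OXO
[XX./XOX/O.O] O move#2: (0,2):+1/XXO/XOX/O.O*, (2,1):+1/XX./XOX/OOO
[XXO/XOX/O.O] end (terminal -1, X#3); searched X../XOX/O.O to 12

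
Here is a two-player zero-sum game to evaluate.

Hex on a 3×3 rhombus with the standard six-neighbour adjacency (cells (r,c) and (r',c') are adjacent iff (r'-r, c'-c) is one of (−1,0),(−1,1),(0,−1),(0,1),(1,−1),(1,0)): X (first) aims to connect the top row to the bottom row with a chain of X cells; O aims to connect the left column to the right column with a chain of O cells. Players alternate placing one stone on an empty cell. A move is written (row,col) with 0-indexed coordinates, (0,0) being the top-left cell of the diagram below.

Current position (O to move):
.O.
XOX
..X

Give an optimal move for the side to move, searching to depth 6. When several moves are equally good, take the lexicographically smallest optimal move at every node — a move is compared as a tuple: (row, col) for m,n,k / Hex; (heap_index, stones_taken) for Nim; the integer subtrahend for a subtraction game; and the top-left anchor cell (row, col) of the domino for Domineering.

O's best at [.O./XOX/..X]: (0,2)

ply 1, O at .O./XOX/..X | (0,0)=-1→OO./XOX/..X; (0,2)=+1→.OO/XOX/..X*; (2,0)=-1→.O./XOX/O.X; (2,1)=-1→.O./XOX/.OX
ply 2, X at .OO/XOX/..X | (0,0)=-1→XOO/XOX/..X*; (2,0)=-1→.OO/XOX/X.X; (2,1)=-1→.OO/XOX/.XX
ply 3, O at XOO/XOX/..X | (2,0)=+1→XOO/XOX/O.X*; (2,1)=-1→XOO/XOX/.OX
ply 4: XOO/XOX/O.X is terminal -1 (X); from .O./XOX/..X depth 6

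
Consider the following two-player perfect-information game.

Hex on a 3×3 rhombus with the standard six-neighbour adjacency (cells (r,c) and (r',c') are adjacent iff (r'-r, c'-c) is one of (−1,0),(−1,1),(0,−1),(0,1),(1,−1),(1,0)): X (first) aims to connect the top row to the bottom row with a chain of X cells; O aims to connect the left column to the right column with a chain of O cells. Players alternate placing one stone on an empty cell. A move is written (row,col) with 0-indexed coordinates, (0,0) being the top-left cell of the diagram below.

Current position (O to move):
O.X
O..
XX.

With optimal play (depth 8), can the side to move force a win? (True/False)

p1 O@[O.X/O../XX.]: (0,1)[OOX/O../XX.]-1* (1,1)[O.X/OO./XX.]-1 (1,2)[O.X/O.O/XX.]-1 (2,2)[O.X/O../XXO]-1
p2 X@[OOX/O../XX.]: (1,1)[OOX/OX./XX.]+1* (1,2)[OOX/O.X/XX.]+1 (2,2)[OOX/O../XXX]+1
p3 O@[OOX/OX./XX.] terminal -1; root [O.X/O../XX.] d8

O winning at [O.X/O../XX.]: False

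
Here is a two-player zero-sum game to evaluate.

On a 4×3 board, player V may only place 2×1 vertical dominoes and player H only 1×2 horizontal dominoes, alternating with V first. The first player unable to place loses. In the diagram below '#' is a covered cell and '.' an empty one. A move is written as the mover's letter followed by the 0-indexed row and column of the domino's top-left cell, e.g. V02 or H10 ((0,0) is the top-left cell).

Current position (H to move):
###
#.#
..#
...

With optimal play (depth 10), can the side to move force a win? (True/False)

H winning at [###/#.#/..#/...]: True

[###/#.#/..#/...] H move#1: H20:+1/###/#.#/###/...*, H30:-1/###/#.#/..#/##., H31:-1/###/#.#/..#/.##
[###/#.#/###/...] end (terminal -1, V#2); searched ###/#.#/..#/... to 10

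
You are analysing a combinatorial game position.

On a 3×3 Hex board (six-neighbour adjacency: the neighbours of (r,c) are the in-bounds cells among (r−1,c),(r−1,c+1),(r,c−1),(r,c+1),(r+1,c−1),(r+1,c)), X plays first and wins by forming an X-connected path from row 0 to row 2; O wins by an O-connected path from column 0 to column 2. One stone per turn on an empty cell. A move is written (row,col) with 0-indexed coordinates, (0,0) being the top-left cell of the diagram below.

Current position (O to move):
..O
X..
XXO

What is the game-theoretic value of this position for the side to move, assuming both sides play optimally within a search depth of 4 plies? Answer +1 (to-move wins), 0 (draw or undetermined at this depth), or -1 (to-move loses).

p1 O@[..O/X../XXO]: (0,0)[O.O/X../XXO]-1* (0,1)[.OO/X../XXO]-1 (1,1)[..O/XO./XXO]-1 (1,2)[..O/X.O/XXO]-1
p2 X@[O.O/X../XXO]: (0,1)[OXO/X../XXO]+1* (1,1)[O.O/XX./XXO]-1 (1,2)[O.O/X.X/XXO]-1
p3 O@[OXO/X../XXO] terminal -1; root [..O/X../XXO] d4

value(..O/X../XXO, O) = -1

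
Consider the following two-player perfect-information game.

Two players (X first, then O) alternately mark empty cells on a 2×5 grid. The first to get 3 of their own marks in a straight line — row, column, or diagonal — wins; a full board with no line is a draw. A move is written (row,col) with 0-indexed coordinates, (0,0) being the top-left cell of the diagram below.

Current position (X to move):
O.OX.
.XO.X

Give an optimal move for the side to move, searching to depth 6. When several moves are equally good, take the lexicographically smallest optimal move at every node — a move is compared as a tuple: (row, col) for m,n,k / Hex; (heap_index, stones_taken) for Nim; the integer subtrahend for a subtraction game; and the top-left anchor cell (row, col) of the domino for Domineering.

ply 1, X at O.OX./.XO.X | (0,1)=+0→OXOX./.XO.X*; (0,4)=-1→O.OXX/.XO.X; (1,0)=-1→O.OX./XXO.X; (1,3)=-1→O.OX./.XOXX
ply 2, O at OXOX./.XO.X | (0,4)=+0→OXOXO/.XO.X*; (1,0)=+0→OXOX./OXO.X; (1,3)=+0→OXOX./.XOOX
ply 3, X at OXOXO/.XO.X | (1,0)=+0→OXOXO/XXO.X*; (1,3)=+0→OXOXO/.XOXX
ply 4, O at OXOXO/XXO.X | (1,3)=+0→OXOXO/XXOOX*
ply 5: OXOXO/XXOOX is terminal +0 (X); from O.OX./.XO.X depth 6

X's best at [O.OX./.XO.X]: (0,1)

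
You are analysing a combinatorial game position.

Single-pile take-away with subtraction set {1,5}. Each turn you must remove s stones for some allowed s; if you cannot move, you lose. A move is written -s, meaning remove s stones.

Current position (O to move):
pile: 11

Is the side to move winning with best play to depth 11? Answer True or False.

O winning at [11]: True

[11] O move#1: -1:+1/10*, -5:+1/6
[10] X move#2: -1:-1/9*, -5:-1/5
[9] O move#3: -1:+1/8*, -5:+1/4
[8] X move#4: -1:-1/7*, -5:-1/3
[7] O move#5: -1:+1/6*, -5:+1/2
[6] X move#6: -1:-1/5*, -5:-1/1
[5] O move#7: -1:+1/4*, -5:+1/0
[4] X move#8: -1:-1/3*
[3] O move#9: -1:+1/2*
[2] X move#10: -1:-1/1*
[1] O move#11: -1:+1/0*
[0] end (terminal -1, X#12); searched 11 to 11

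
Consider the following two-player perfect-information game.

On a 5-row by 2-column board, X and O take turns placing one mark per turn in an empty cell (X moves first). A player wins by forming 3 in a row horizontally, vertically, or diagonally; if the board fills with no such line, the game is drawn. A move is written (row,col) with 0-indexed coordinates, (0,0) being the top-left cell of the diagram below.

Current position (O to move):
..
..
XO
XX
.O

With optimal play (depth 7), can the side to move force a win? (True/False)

O winning at [../../XO/XX/.O]: False

ply 1, O at ../../XO/XX/.O | (0,0)=-1→O./../XO/XX/.O*; (0,1)=-1→.O/../XO/XX/.O; (1,0)=-1→../O./XO/XX/.O; (1,1)=-1→../.O/XO/XX/.O; (4,0)=-1→../../XO/XX/OO
ply 2, X at O./../XO/XX/.O | (0,1)=+1→OX/../XO/XX/.O*; (1,0)=+1→O./X./XO/XX/.O; (1,1)=+1→O./.X/XO/XX/.O; (4,0)=+1→O./../XO/XX/XO
ply 3, O at OX/../XO/XX/.O | (1,0)=-1→OX/O./XO/XX/.O*; (1,1)=-1→OX/.O/XO/XX/.O; (4,0)=-1→OX/../XO/XX/OO
ply 4, X at OX/O./XO/XX/.O | (1,1)=+0→OX/OX/XO/XX/.O; (4,0)=+1→OX/O./XO/XX/XO*
ply 5: OX/O./XO/XX/XO is terminal -1 (O); from ../../XO/XX/.O depth 7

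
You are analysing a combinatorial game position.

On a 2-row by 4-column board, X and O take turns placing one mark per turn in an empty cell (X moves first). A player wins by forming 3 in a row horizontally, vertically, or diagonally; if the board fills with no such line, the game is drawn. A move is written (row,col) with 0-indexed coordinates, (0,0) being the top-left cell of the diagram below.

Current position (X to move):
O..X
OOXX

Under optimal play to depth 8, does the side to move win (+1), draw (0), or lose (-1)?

ply 1, X at O..X/OOXX | (0,1)=+0→OX.X/OOXX*; (0,2)=+0→O.XX/OOXX
ply 2, O at OX.X/OOXX | (0,2)=+0→OXOX/OOXX*
ply 3: OXOX/OOXX is terminal +0 (X); from O..X/OOXX depth 8

value(O..X/OOXX, X) = 0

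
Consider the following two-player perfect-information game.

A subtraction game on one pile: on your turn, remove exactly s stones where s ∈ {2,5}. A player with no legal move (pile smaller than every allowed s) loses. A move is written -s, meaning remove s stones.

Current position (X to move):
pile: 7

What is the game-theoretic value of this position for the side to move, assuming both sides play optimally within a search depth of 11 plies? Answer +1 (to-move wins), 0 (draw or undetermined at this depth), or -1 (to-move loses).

p1 X@[7]: -2[5]-1* -5[2]-1
p2 O@[5]: -2[3]-1 -5[0]+1*
p3 X@[0] terminal -1; root [7] d11

value(7, X) = -1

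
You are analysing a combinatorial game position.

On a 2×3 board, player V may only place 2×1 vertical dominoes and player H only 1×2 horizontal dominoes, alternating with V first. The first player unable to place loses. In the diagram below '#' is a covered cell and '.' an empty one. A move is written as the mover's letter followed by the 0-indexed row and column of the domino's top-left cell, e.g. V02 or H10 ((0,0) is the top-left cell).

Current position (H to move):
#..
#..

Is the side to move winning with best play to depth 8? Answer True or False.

p1 H@[#../#..]: H01[###/#..]+1* H11[#../###]+1
p2 V@[###/#..] terminal -1; root [#../#..] d8

H winning at [#../#..]: True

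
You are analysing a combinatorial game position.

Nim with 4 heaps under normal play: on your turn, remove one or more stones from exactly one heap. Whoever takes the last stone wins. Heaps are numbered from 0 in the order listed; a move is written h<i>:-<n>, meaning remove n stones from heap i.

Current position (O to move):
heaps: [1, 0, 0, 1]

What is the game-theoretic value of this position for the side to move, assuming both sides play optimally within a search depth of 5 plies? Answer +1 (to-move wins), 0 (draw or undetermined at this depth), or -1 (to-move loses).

p1 O@[(1,0,0,1)]: h0:-1[(0,0,0,1)]-1* h3:-1[(1,0,0,0)]-1
p2 X@[(0,0,0,1)]: h3:-1[(0,0,0,0)]+1*
p3 O@[(0,0,0,0)] terminal -1; root [(1,0,0,1)] d5

value((1,0,0,1), O) = -1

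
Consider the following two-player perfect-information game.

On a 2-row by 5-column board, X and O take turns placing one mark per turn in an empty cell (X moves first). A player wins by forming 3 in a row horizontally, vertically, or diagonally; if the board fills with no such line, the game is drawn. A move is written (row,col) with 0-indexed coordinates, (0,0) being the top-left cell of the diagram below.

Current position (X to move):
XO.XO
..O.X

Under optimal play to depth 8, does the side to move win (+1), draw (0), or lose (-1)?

value(XO.XO/..O.X, X) = 0

ply 1, X at XO.XO/..O.X | (0,2)=-1→XOXXO/..O.X; (1,0)=+0→XO.XO/X.O.X*; (1,1)=+0→XO.XO/.XO.X; (1,3)=+0→XO.XO/..OXX
ply 2, O at XO.XO/X.O.X | (0,2)=+0→XOOXO/X.O.X*; (1,1)=+0→XO.XO/XOO.X; (1,3)=+0→XO.XO/X.OOX
ply 3, X at XOOXO/X.O.X | (1,1)=+0→XOOXO/XXO.X*; (1,3)=+0→XOOXO/X.OXX
ply 4, O at XOOXO/XXO.X | (1,3)=+0→XOOXO/XXOOX*
ply 5: XOOXO/XXOOX is terminal +0 (X); from XO.XO/..O.X depth 8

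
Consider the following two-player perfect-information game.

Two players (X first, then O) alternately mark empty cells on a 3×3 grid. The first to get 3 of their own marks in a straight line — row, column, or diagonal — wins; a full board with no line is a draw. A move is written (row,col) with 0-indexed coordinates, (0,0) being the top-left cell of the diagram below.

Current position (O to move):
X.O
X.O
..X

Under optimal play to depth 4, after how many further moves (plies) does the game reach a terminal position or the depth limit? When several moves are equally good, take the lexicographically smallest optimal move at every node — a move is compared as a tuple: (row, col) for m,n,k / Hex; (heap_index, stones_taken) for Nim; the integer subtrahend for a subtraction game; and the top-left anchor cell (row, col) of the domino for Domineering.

PV length from [X.O/X.O/..X]: 2 plies

p1 O@[X.O/X.O/..X]: (0,1)[XOO/X.O/..X]-1* (1,1)[X.O/XOO/..X]-1 (2,0)[X.O/X.O/O.X]-1 (2,1)[X.O/X.O/.OX]-1
p2 X@[XOO/X.O/..X]: (1,1)[XOO/XXO/..X]+1* (2,0)[XOO/X.O/X.X]+1 (2,1)[XOO/X.O/.XX]+1
p3 O@[XOO/XXO/..X] terminal -1; root [X.O/X.O/..X] d4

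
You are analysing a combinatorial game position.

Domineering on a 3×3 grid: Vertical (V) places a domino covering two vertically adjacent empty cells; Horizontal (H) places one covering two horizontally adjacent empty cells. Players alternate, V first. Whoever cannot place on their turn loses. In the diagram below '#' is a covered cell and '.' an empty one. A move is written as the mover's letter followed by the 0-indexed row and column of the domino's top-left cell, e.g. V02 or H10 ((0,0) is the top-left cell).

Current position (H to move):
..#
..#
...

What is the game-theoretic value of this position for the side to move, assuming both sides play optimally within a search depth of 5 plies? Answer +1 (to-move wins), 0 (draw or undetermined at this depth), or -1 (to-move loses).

[..#/..#/...] H move#1: H00:-1/###/..#/..., H10:+1/..#/###/...*, H20:-1/..#/..#/##., H21:-1/..#/..#/.##
[..#/###/...] end (terminal -1, V#2); searched ..#/..#/... to 5

value(..#/..#/..., H) = +1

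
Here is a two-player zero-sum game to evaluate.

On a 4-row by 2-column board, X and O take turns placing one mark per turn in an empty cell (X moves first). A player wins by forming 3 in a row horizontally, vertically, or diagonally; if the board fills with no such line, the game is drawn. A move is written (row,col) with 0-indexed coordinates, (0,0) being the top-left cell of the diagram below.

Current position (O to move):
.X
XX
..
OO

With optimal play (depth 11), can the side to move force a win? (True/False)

p1 O@[.X/XX/../OO]: (0,0)[OX/XX/../OO]-1 (2,0)[.X/XX/O./OO]-1 (2,1)[.X/XX/.O/OO]+0*
p2 X@[.X/XX/.O/OO]: (0,0)[XX/XX/.O/OO]+0* (2,0)[.X/XX/XO/OO]+0
p3 O@[XX/XX/.O/OO]: (2,0)[XX/XX/OO/OO]+0*
p4 X@[XX/XX/OO/OO] terminal +0; root [.X/XX/../OO] d11

O winning at [.X/XX/../OO]: False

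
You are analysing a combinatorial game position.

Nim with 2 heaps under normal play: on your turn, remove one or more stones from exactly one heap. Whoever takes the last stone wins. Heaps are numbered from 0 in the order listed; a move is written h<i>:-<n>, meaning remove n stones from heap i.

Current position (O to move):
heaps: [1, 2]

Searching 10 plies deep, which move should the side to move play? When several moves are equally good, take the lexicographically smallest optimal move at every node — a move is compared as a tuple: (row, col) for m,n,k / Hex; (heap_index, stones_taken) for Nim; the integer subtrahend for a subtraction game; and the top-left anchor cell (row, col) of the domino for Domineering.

O's best at [(1,2)]: h1:-1

ply 1, O at (1,2) | h0:-1=-1→(0,2); h1:-1=+1→(1,1)*; h1:-2=-1→(1,0)
ply 2, X at (1,1) | h0:-1=-1→(0,1)*; h1:-1=-1→(1,0)
ply 3, O at (0,1) | h1:-1=+1→(0,0)*
ply 4: (0,0) is terminal -1 (X); from (1,2) depth 10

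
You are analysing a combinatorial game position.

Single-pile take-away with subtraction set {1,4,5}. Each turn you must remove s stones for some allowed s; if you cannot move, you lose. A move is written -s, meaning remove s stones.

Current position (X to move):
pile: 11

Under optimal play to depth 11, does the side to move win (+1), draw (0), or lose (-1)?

p1 X@[11]: -1[10]+1* -4[7]-1 -5[6]-1
p2 O@[10]: -1[9]-1* -4[6]-1 -5[5]-1
p3 X@[9]: -1[8]+1* -4[5]-1 -5[4]-1
p4 O@[8]: -1[7]-1* -4[4]-1 -5[3]-1
p5 X@[7]: -1[6]-1 -4[3]-1 -5[2]+1*
p6 O@[2]: -1[1]-1*
p7 X@[1]: -1[0]+1*
p8 O@[0] terminal -1; root [11] d11

value(11, X) = +1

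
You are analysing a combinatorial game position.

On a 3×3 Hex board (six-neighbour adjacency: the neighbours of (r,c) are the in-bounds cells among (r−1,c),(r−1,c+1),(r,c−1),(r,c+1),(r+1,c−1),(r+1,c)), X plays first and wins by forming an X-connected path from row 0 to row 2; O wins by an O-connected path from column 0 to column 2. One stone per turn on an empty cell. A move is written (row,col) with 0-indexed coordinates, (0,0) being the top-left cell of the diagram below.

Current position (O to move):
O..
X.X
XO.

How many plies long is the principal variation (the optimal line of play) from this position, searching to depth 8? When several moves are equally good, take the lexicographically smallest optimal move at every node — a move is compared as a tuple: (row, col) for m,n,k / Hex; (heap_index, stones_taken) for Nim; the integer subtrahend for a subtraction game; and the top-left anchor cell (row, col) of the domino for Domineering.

[O../X.X/XO.] O move#1: (0,1):-1/OO./X.X/XO.*, (0,2):-1/O.O/X.X/XO., (1,1):-1/O../XOX/XO., (2,2):-1/O../X.X/XOO
[OO./X.X/XO.] X move#2: (0,2):+1/OOX/X.X/XO.*, (1,1):-1/OO./XXX/XO., (2,2):-1/OO./X.X/XOX
[OOX/X.X/XO.] O move#3: (1,1):-1/OOX/XOX/XO.*, (2,2):-1/OOX/X.X/XOO
[OOX/XOX/XO.] X move#4: (2,2):+1/OOX/XOX/XOX*
[OOX/XOX/XOX] end (terminal -1, O#5); searched O../X.X/XO. to 8

PV length from [O../X.X/XO.]: 4 plies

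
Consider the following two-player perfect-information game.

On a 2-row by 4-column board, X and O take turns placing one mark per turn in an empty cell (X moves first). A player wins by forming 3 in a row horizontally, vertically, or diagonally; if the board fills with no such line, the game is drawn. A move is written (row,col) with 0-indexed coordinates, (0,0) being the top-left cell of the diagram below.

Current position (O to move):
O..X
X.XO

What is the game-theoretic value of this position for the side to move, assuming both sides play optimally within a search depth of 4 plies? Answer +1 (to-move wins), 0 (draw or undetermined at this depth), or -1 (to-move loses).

ply 1, O at O..X/X.XO | (0,1)=-1→OO.X/X.XO; (0,2)=-1→O.OX/X.XO; (1,1)=+0→O..X/XOXO*
ply 2, X at O..X/XOXO | (0,1)=+0→OX.X/XOXO*; (0,2)=+0→O.XX/XOXO
ply 3, O at OX.X/XOXO | (0,2)=+0→OXOX/XOXO*
ply 4: OXOX/XOXO is terminal +0 (X); from O..X/X.XO depth 4

value(O..X/X.XO, O) = 0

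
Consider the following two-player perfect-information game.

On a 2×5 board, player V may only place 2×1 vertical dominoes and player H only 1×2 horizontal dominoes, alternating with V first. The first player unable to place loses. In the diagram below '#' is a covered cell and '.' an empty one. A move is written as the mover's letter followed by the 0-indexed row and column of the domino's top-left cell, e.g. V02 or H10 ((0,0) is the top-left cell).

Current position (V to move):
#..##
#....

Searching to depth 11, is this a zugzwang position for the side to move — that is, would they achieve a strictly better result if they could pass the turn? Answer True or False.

ply 1, V at #..##/#.... | V01=-1→##.##/##...; V02=+1→#.###/#.#..*
ply 2, H at #.###/#.#.. | H13=-1→#.###/#.###*
ply 3, V at #.###/#.### | V01=+1→#####/#####*
ply 4: #####/##### is terminal -1 (H); from #..##/#.... depth 11
if V skipped the turn, H would face:
~ ply 1, H at #..##/#.... | H01=+1→#####/#....*; H11=+1→#..##/###..; H12=-1→#..##/#.##.; H13=-1→#..##/#..##
~ ply 2: #####/#.... is terminal -1 (V); from #..##/#.... depth 11
compare (V): move=+1 vs pass=-1

zugzwang(#..##/#...., V) = False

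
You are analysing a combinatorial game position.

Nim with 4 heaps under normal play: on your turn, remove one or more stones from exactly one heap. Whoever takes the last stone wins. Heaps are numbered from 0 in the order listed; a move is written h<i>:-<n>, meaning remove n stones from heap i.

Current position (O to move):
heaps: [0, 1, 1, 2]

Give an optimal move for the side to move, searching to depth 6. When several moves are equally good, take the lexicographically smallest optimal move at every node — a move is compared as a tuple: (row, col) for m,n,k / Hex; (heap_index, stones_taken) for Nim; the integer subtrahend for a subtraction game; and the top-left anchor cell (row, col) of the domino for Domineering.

p1 O@[(0,1,1,2)]: h1:-1[(0,0,1,2)]-1 h2:-1[(0,1,0,2)]-1 h3:-1[(0,1,1,1)]-1 h3:-2[(0,1,1,0)]+1*
p2 X@[(0,1,1,0)]: h1:-1[(0,0,1,0)]-1* h2:-1[(0,1,0,0)]-1
p3 O@[(0,0,1,0)]: h2:-1[(0,0,0,0)]+1*
p4 X@[(0,0,0,0)] terminal -1; root [(0,1,1,2)] d6

O's best at [(0,1,1,2)]: h3:-2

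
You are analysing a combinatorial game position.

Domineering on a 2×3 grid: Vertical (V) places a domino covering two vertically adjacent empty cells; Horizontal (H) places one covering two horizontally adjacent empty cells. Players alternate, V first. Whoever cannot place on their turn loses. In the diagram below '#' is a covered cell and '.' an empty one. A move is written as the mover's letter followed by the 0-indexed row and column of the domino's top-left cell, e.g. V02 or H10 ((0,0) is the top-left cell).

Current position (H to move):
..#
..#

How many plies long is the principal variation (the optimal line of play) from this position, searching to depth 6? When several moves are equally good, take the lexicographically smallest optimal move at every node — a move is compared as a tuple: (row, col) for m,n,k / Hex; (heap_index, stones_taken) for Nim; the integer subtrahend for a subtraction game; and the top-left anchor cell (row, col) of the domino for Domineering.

PV length from [..#/..#]: 1 ply

p1 H@[..#/..#]: H00[###/..#]+1* H10[..#/###]+1
p2 V@[###/..#] terminal -1; root [..#/..#] d6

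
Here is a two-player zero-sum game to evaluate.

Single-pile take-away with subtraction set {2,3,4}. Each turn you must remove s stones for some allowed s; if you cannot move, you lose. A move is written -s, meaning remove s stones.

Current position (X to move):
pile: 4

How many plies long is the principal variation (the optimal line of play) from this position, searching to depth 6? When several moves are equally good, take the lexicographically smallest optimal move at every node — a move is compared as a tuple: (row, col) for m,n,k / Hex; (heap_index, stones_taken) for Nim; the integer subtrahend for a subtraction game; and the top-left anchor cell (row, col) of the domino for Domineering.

p1 X@[4]: -2[2]-1 -3[1]+1* -4[0]+1
p2 O@[1] terminal -1; root [4] d6

PV length from [4]: 1 ply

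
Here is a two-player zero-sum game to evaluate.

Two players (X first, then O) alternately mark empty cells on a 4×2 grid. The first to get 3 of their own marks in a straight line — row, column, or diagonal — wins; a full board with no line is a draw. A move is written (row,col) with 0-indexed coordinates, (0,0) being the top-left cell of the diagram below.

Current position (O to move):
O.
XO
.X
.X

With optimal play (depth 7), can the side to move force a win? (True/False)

[O./XO/.X/.X] O move#1: (0,1):+0/OO/XO/.X/.X*, (2,0):+0/O./XO/OX/.X, (3,0):+0/O./XO/.X/OX
[OO/XO/.X/.X] X move#2: (2,0):+0/OO/XO/XX/.X*, (3,0):+0/OO/XO/.X/XX
[OO/XO/XX/.X] O move#3: (3,0):+0/OO/XO/XX/OX*
[OO/XO/XX/OX] end (terminal +0, X#4); searched O./XO/.X/.X to 7

O winning at [O./XO/.X/.X]: False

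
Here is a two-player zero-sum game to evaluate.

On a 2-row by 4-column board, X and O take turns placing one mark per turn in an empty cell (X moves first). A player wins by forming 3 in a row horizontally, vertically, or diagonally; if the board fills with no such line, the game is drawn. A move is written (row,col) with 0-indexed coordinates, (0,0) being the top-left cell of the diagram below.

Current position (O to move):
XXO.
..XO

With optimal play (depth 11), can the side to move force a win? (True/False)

O winning at [XXO./..XO]: False

[XXO./..XO] O move#1: (0,3):+0/XXOO/..XO*, (1,0):+0/XXO./O.XO, (1,1):+0/XXO./.OXO
[XXOO/..XO] X move#2: (1,0):+0/XXOO/X.XO*, (1,1):+0/XXOO/.XXO
[XXOO/X.XO] O move#3: (1,1):+0/XXOO/XOXO*
[XXOO/XOXO] end (terminal +0, X#4); searched XXO./..XO to 11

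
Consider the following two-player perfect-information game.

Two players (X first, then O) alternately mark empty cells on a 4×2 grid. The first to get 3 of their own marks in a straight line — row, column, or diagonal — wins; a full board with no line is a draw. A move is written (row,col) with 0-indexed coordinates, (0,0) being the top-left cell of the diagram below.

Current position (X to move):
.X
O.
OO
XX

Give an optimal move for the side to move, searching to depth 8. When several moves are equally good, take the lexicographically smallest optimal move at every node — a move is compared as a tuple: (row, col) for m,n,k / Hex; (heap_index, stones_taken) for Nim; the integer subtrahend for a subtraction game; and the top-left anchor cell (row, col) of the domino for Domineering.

ply 1, X at .X/O./OO/XX | (0,0)=+0→XX/O./OO/XX*; (1,1)=-1→.X/OX/OO/XX
ply 2, O at XX/O./OO/XX | (1,1)=+0→XX/OO/OO/XX*
ply 3: XX/OO/OO/XX is terminal +0 (X); from .X/O./OO/XX depth 8

X's best at [.X/O./OO/XX]: (0,0)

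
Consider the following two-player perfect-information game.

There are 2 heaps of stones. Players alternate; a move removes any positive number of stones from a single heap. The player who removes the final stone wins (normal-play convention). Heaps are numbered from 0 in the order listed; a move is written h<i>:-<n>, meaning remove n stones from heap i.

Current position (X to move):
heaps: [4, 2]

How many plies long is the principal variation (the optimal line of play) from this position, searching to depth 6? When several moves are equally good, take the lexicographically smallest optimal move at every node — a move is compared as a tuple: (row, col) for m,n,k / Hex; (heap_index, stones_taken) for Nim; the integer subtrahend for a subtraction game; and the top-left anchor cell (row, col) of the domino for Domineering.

PV length from [(4,2)]: 5 plies

p1 X@[(4,2)]: h0:-1[(3,2)]-1 h0:-2[(2,2)]+1* h0:-3[(1,2)]-1 h0:-4[(0,2)]-1 h1:-1[(4,1)]-1 h1:-2[(4,0)]-1
p2 O@[(2,2)]: h0:-1[(1,2)]-1* h0:-2[(0,2)]-1 h1:-1[(2,1)]-1 h1:-2[(2,0)]-1
p3 X@[(1,2)]: h0:-1[(0,2)]-1 h1:-1[(1,1)]+1* h1:-2[(1,0)]-1
p4 O@[(1,1)]: h0:-1[(0,1)]-1* h1:-1[(1,0)]-1
p5 X@[(0,1)]: h1:-1[(0,0)]+1*
p6 O@[(0,0)] terminal -1; root [(4,2)] d6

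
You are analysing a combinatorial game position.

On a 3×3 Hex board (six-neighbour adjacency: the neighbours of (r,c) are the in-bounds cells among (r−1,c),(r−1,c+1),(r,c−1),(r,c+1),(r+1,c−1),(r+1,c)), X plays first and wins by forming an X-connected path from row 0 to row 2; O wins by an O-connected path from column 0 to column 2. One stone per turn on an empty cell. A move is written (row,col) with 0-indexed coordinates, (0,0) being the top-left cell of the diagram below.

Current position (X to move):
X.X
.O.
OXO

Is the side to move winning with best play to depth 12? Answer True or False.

[X.X/.O./OXO] X move#1: (0,1):-1/XXX/.O./OXO, (1,0):-1/X.X/XO./OXO, (1,2):+1/X.X/.OX/OXO*
[X.X/.OX/OXO] end (terminal -1, O#2); searched X.X/.O./OXO to 12

X winning at [X.X/.O./OXO]: True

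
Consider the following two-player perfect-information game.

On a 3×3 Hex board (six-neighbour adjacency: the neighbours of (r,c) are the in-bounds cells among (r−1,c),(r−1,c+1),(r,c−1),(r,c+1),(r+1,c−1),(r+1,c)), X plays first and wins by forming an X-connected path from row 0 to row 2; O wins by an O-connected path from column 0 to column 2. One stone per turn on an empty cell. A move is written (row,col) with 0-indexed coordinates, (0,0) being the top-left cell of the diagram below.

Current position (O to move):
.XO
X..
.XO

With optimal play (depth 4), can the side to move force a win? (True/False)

O winning at [.XO/X../.XO]: False

p1 O@[.XO/X../.XO]: (0,0)[OXO/X../.XO]-1* (1,1)[.XO/XO./.XO]-1 (1,2)[.XO/X.O/.XO]-1 (2,0)[.XO/X../OXO]-1
p2 X@[OXO/X../.XO]: (1,1)[OXO/XX./.XO]+1* (1,2)[OXO/X.X/.XO]+1 (2,0)[OXO/X../XXO]+1
p3 O@[OXO/XX./.XO] terminal -1; root [.XO/X../.XO] d4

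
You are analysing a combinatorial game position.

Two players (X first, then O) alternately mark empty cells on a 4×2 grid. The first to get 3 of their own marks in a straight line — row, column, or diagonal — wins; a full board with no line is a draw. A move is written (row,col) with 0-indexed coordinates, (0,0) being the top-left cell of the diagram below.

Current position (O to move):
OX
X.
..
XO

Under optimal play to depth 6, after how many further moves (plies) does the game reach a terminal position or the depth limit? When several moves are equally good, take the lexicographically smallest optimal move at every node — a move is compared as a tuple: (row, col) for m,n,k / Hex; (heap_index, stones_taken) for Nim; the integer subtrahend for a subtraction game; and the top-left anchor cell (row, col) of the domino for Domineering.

[OX/X./../XO] O move#1: (1,1):-1/OX/XO/../XO, (2,0):+0/OX/X./O./XO*, (2,1):-1/OX/X./.O/XO
[OX/X./O./XO] X move#2: (1,1):+0/OX/XX/O./XO*, (2,1):+0/OX/X./OX/XO
[OX/XX/O./XO] O move#3: (2,1):+0/OX/XX/OO/XO*
[OX/XX/OO/XO] end (terminal +0, X#4); searched OX/X./../XO to 6

PV length from [OX/X./../XO]: 3 plies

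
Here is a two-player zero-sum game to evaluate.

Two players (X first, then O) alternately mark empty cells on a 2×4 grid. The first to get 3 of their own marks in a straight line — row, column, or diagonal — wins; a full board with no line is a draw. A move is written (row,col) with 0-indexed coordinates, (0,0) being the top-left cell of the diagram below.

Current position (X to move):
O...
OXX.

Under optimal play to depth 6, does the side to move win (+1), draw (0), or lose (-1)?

[O.../OXX.] X move#1: (0,1):+0/OX../OXX., (0,2):+0/O.X./OXX., (0,3):+0/O..X/OXX., (1,3):+1/O.../OXXX*
[O.../OXXX] end (terminal -1, O#2); searched O.../OXX. to 6

value(O.../OXX., X) = +1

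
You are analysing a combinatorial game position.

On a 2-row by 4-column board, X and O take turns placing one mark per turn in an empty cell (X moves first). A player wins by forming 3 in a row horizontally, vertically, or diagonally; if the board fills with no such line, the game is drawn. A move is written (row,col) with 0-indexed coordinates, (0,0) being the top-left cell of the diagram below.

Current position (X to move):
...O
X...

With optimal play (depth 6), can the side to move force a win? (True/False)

p1 X@[...O/X...]: (0,0)[X..O/X...]+0* (0,1)[.X.O/X...]+0 (0,2)[..XO/X...]+0 (1,1)[...O/XX..]+0 (1,2)[...O/X.X.]+0 (1,3)[...O/X..X]+0
p2 O@[X..O/X...]: (0,1)[XO.O/X...]+0* (0,2)[X.OO/X...]+0 (1,1)[X..O/XO..]+0 (1,2)[X..O/X.O.]+0 (1,3)[X..O/X..O]+0
p3 X@[XO.O/X...]: (0,2)[XOXO/X...]+0* (1,1)[XO.O/XX..]-1 (1,2)[XO.O/X.X.]-1 (1,3)[XO.O/X..X]-1
p4 O@[XOXO/X...]: (1,1)[XOXO/XO..]+0* (1,2)[XOXO/X.O.]+0 (1,3)[XOXO/X..O]+0
p5 X@[XOXO/XO..]: (1,2)[XOXO/XOX.]+0* (1,3)[XOXO/XO.X]+0
p6 O@[XOXO/XOX.]: (1,3)[XOXO/XOXO]+0*
p7 X@[XOXO/XOXO] terminal +0; root [...O/X...] d6

X winning at [...O/X...]: False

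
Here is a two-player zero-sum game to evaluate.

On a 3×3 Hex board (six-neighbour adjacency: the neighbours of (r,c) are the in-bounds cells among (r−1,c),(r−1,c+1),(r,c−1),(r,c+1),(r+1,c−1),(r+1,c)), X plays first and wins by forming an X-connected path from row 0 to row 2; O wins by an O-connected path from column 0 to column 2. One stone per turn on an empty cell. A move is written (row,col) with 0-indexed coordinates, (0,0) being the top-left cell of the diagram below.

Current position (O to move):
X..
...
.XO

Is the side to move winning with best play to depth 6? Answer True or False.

O winning at [X../.../.XO]: True

[X../.../.XO] O move#1: (0,1):-1/XO./.../.XO, (0,2):-1/X.O/.../.XO, (1,0):-1/X../O../.XO, (1,1):+1/X../.O./.XO*, (1,2):-1/X../..O/.XO, (2,0):-1/X../.../OXO
[X../.O./.XO] X move#2: (0,1):-1/XX./.O./.XO*, (0,2):-1/X.X/.O./.XO, (1,0):-1/X../XO./.XO, (1,2):-1/X../.OX/.XO, (2,0):-1/X../.O./XXO
[XX./.O./.XO] O move#3: (0,2):+1/XXO/.O./.XO*, (1,0):+1/XX./OO./.XO, (1,2):+1/XX./.OO/.XO, (2,0):+1/XX./.O./OXO
[XXO/.O./.XO] X move#4: (1,0):-1/XXO/XO./.XO*, (1,2):-1/XXO/.OX/.XO, (2,0):-1/XXO/.O./XXO
[XXO/XO./.XO] O move#5: (1,2):-1/XXO/XOO/.XO, (2,0):+1/XXO/XO./OXO*
[XXO/XO./OXO] end (terminal -1, X#6); searched X../.../.XO to 6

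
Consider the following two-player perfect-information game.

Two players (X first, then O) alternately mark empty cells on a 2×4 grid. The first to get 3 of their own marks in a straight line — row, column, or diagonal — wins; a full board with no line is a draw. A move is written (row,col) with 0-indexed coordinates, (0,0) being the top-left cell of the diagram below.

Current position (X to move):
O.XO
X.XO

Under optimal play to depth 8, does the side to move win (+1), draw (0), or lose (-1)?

p1 X@[O.XO/X.XO]: (0,1)[OXXO/X.XO]+0 (1,1)[O.XO/XXXO]+1*
p2 O@[O.XO/XXXO] terminal -1; root [O.XO/X.XO] d8

value(O.XO/X.XO, X) = +1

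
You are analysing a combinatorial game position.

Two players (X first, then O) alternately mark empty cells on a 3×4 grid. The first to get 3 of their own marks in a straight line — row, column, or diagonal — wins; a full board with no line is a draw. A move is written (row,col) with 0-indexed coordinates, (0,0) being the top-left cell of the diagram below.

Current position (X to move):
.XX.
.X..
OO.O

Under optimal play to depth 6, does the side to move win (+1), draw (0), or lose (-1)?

p1 X@[.XX./.X../OO.O]: (0,0)[XXX./.X../OO.O]+1* (0,3)[.XXX/.X../OO.O]+1 (1,0)[.XX./XX../OO.O]-1 (1,2)[.XX./.XX./OO.O]-1 (1,3)[.XX./.X.X/OO.O]-1 (2,2)[.XX./.X../OOXO]+1
p2 O@[XXX./.X../OO.O] terminal -1; root [.XX./.X../OO.O] d6

value(.XX./.X../OO.O, X) = +1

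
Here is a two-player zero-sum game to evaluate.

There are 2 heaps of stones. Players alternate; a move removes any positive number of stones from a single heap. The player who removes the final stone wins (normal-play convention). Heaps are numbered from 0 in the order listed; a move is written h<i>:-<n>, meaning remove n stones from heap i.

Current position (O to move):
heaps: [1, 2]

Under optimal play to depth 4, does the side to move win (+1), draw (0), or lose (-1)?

p1 O@[(1,2)]: h0:-1[(0,2)]-1 h1:-1[(1,1)]+1* h1:-2[(1,0)]-1
p2 X@[(1,1)]: h0:-1[(0,1)]-1* h1:-1[(1,0)]-1
p3 O@[(0,1)]: h1:-1[(0,0)]+1*
p4 X@[(0,0)] terminal -1; root [(1,2)] d4

value((1,2), O) = +1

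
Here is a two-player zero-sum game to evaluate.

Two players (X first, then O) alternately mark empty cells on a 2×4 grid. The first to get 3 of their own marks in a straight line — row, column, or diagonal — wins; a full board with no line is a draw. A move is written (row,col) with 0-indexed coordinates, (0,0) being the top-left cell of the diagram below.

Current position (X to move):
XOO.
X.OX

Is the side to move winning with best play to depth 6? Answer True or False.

X winning at [XOO./X.OX]: False

ply 1, X at XOO./X.OX | (0,3)=+0→XOOX/X.OX*; (1,1)=-1→XOO./XXOX
ply 2, O at XOOX/X.OX | (1,1)=+0→XOOX/XOOX*
ply 3: XOOX/XOOX is terminal +0 (X); from XOO./X.OX depth 6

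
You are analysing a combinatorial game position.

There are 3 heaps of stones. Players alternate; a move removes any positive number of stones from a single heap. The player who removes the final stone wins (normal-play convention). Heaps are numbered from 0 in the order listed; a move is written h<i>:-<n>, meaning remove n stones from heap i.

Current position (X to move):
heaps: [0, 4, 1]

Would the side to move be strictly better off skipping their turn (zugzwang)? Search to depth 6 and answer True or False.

ply 1, X at (0,4,1) | h1:-1=-1→(0,3,1); h1:-2=-1→(0,2,1); h1:-3=+1→(0,1,1)*; h1:-4=-1→(0,0,1); h2:-1=-1→(0,4,0)
ply 2, O at (0,1,1) | h1:-1=-1→(0,0,1)*; h2:-1=-1→(0,1,0)
ply 3, X at (0,0,1) | h2:-1=+1→(0,0,0)*
ply 4: (0,0,0) is terminal -1 (O); from (0,4,1) depth 6
suppose X passes — search the same position with O to move:
pass> ply 1, O at (0,4,1) | h1:-1=-1→(0,3,1); h1:-2=-1→(0,2,1); h1:-3=+1→(0,1,1)*; h1:-4=-1→(0,0,1); h2:-1=-1→(0,4,0)
pass> ply 2, X at (0,1,1) | h1:-1=-1→(0,0,1)*; h2:-1=-1→(0,1,0)
pass> ply 3, O at (0,0,1) | h2:-1=+1→(0,0,0)*
pass> ply 4: (0,0,0) is terminal -1 (X); from (0,4,1) depth 6
for X: play +1, pass -1

zugzwang((0,4,1), X) = False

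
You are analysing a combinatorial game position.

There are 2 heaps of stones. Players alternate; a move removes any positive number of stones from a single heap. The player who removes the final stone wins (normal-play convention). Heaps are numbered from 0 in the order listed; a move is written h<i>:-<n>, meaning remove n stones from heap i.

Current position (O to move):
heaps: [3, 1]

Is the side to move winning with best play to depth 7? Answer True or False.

p1 O@[(3,1)]: h0:-1[(2,1)]-1 h0:-2[(1,1)]+1* h0:-3[(0,1)]-1 h1:-1[(3,0)]-1
p2 X@[(1,1)]: h0:-1[(0,1)]-1* h1:-1[(1,0)]-1
p3 O@[(0,1)]: h1:-1[(0,0)]+1*
p4 X@[(0,0)] terminal -1; root [(3,1)] d7

O winning at [(3,1)]: True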